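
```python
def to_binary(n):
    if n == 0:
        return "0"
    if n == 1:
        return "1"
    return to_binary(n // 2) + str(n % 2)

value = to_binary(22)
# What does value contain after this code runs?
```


to_binary(22)
= to_binary(11) + "0"
= to_binary(5) + "1" + "0"
= to_binary(2) + "1" + "1" + "0"
= to_binary(1) + "0" + "1" + "1" + "0"
= "1" + "0" + "1" + "1" + "0"
= "10110"


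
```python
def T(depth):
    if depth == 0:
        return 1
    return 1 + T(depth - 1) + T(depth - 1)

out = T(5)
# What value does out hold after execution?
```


T(5)
= 1 + T(4) + T(4)
= 1 + 2 * T(4)
T(k) = 2^(k+1) - 1
T(0) = 1
T(1) = 3
T(2) = 7
T(3) = 15
T(4) = 31
T(5) = 2^6 - 1 = 63


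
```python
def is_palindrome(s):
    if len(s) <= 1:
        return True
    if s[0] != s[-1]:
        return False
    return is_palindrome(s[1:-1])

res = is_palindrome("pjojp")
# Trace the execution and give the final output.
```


is_palindrome("pjojp")
"pjojp": s[0]='p' == s[-1]='p' -> is_palindrome("joj")
"joj": s[0]='j' == s[-1]='j' -> is_palindrome("o")
"o": len <= 1 -> True
= True


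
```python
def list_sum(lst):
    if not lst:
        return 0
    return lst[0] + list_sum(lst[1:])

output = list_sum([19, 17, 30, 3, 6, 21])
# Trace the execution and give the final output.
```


list_sum([19, 17, 30, 3, 6, 21])
= 19 + list_sum([17, 30, 3, 6, 21])
= 19 + 17 + list_sum([30, 3, 6, 21])
= 19 + 17 + 30 + list_sum([3, 6, 21])
= 19 + 17 + 30 + 3 + list_sum([6, 21])
= 19 + 17 + 30 + 3 + 6 + list_sum([21])
= 19 + 17 + 30 + 3 + 6 + 21 + list_sum([])
= 19 + 17 + 30 + 3 + 6 + 21 + 0
= 96


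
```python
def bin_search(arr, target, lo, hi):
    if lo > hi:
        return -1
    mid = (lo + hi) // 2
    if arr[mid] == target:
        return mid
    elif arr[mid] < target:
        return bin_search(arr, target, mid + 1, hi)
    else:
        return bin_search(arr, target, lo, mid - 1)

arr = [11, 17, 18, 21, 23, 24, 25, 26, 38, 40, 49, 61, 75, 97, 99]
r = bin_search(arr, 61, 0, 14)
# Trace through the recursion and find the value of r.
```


bin_search(arr, 61, 0, 14)
lo=0, hi=14, mid=7, arr[mid]=26
26 < 61, search right half
lo=8, hi=14, mid=11, arr[mid]=61
arr[11] == 61, found at index 11
= 11


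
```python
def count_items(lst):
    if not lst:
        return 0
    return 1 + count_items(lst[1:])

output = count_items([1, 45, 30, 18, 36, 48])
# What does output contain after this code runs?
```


count_items([1, 45, 30, 18, 36, 48])
= 1 + count_items([45, 30, 18, 36, 48])
= 1 + 1 + count_items([30, 18, 36, 48])
= 1 + 1 + 1 + count_items([18, 36, 48])
= 1 + 1 + 1 + 1 + count_items([36, 48])
= 1 + 1 + 1 + 1 + 1 + count_items([48])
= 1 + 1 + 1 + 1 + 1 + 1 + count_items([])
= 1 + 1 + 1 + 1 + 1 + 1 + 0
= 6


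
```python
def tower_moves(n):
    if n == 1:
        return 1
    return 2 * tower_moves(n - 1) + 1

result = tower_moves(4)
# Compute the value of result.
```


tower_moves(4)
= 2 * tower_moves(3) + 1
= 2 * (2 * tower_moves(2) + 1) + 1
= 2 * (2 * (2 * tower_moves(1) + 1) + 1) + 1
Now compute bottom-up:
tower_moves(1) = 1
tower_moves(2) = 2 * 1 + 1 = 3
tower_moves(3) = 2 * 3 + 1 = 7
tower_moves(4) = 2 * 7 + 1 = 15
= 15


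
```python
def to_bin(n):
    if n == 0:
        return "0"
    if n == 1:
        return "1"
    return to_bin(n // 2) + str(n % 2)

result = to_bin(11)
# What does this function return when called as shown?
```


to_bin(11)
= to_bin(5) + "1"
= to_bin(2) + "1" + "1"
= to_bin(1) + "0" + "1" + "1"
= "1" + "0" + "1" + "1"
= "1011"


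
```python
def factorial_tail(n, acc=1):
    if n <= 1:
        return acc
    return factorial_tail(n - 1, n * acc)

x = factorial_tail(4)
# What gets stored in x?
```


factorial_tail(4, 1)
= factorial_tail(3, 4 * 1) = factorial_tail(3, 4)
= factorial_tail(2, 3 * 4) = factorial_tail(2, 12)
= factorial_tail(1, 2 * 12) = factorial_tail(1, 24)
n <= 1, return acc = 24


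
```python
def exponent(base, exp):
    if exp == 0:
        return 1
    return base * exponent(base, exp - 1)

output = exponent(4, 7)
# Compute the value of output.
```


exponent(4, 7)
= 4 * exponent(4, 6)
= 4 * 4 * exponent(4, 5)
= 4 * 4 * 4 * exponent(4, 4)
= 4 * 4 * 4 * 4 * exponent(4, 3)
= 4 * 4 * 4 * 4 * 4 * exponent(4, 2)
= 4 * 4 * 4 * 4 * 4 * 4 * exponent(4, 1)
= 4 * 4 * 4 * 4 * 4 * 4 * 4 * exponent(4, 0)
= 4 * 4 * 4 * 4 * 4 * 4 * 4 * 1
= 16384


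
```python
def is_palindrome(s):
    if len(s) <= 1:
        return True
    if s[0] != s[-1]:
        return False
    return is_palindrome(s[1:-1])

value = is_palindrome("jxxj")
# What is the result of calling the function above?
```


is_palindrome("jxxj")
"jxxj": s[0]='j' == s[-1]='j' -> is_palindrome("xx")
"xx": s[0]='x' == s[-1]='x' -> is_palindrome("")
"": len <= 1 -> True
= True


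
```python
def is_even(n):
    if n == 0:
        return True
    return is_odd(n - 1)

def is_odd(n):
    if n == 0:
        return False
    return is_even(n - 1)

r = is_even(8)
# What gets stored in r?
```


is_even(8)
= is_odd(7)
= is_even(6)
= is_odd(5)
= is_even(4)
= is_odd(3)
= is_even(2)
= is_odd(1)
= is_even(0)
n == 0: return True
= True


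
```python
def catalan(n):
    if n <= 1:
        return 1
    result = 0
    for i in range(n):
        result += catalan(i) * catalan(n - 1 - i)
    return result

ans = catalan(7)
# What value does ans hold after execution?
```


catalan(7)
= sum of catalan(i) * catalan(7-1-i) for i in 0..6
First compute sub-values bottom-up:
  catalan(0) = 1, catalan(1) = 1
  catalan(2) = 1*1 + 1*1 = 2
  catalan(3) = 1*2 + 1*1 + 2*1 = 5
  catalan(4) = 1*5 + 1*2 + 2*1 + 5*1 = 14
  catalan(5) = 1*14 + 1*5 + 2*2 + 5*1 + 14*1 = 42
  catalan(6) = 1*42 + 1*14 + 2*5 + 5*2 + 14*1 + 42*1 = 132
Now catalan(7):
  catalan(0)*catalan(6) = 1*132 = 132
  catalan(1)*catalan(5) = 1*42 = 42
  catalan(2)*catalan(4) = 2*14 = 28
  catalan(3)*catalan(3) = 5*5 = 25
  catalan(4)*catalan(2) = 14*2 = 28
  catalan(5)*catalan(1) = 42*1 = 42
  catalan(6)*catalan(0) = 132*1 = 132
= 132 + 42 + 28 + 25 + 28 + 42 + 132
= 429


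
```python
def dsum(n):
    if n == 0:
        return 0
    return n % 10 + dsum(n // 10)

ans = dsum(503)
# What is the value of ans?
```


dsum(503)
= 3 + dsum(50)
= 3 + 0 + dsum(5)
= 3 + 0 + 5 + dsum(0)
= 3 + 0 + 5 + 0
= 8


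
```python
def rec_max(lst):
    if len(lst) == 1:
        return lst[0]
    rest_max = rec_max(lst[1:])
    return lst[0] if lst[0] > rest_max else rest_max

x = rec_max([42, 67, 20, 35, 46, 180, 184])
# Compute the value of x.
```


rec_max([42, 67, 20, 35, 46, 180, 184])
= compare 42 with rec_max([67, 20, 35, 46, 180, 184])
= compare 67 with rec_max([20, 35, 46, 180, 184])
= compare 20 with rec_max([35, 46, 180, 184])
= compare 35 with rec_max([46, 180, 184])
= compare 46 with rec_max([180, 184])
= compare 180 with rec_max([184])
Base: rec_max([184]) = 184
compare 180 with 184: max = 184
compare 46 with 184: max = 184
compare 35 with 184: max = 184
compare 20 with 184: max = 184
compare 67 with 184: max = 184
compare 42 with 184: max = 184
= 184


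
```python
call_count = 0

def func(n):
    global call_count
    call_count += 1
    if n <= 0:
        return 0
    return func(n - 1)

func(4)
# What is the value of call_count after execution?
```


func(4) calls func(3) calls ... calls func(0)
Total calls: 4 + 1 (for base case) = 5


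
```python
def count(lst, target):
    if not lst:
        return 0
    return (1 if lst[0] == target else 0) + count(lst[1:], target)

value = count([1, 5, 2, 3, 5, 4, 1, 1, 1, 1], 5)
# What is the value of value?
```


count([1, 5, 2, 3, 5, 4, 1, 1, 1, 1], 5)
lst[0]=1 != 5: 0 + count([5, 2, 3, 5, 4, 1, 1, 1, 1], 5)
lst[0]=5 == 5: 1 + count([2, 3, 5, 4, 1, 1, 1, 1], 5)
lst[0]=2 != 5: 0 + count([3, 5, 4, 1, 1, 1, 1], 5)
lst[0]=3 != 5: 0 + count([5, 4, 1, 1, 1, 1], 5)
lst[0]=5 == 5: 1 + count([4, 1, 1, 1, 1], 5)
lst[0]=4 != 5: 0 + count([1, 1, 1, 1], 5)
lst[0]=1 != 5: 0 + count([1, 1, 1], 5)
lst[0]=1 != 5: 0 + count([1, 1], 5)
lst[0]=1 != 5: 0 + count([1], 5)
lst[0]=1 != 5: 0 + count([], 5)
= 2


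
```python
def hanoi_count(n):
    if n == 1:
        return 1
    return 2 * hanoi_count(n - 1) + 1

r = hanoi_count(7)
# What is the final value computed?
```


hanoi_count(7)
= 2 * hanoi_count(6) + 1
= 2 * (2 * hanoi_count(5) + 1) + 1
= 2 * (2 * (2 * hanoi_count(4) + 1) + 1) + 1
= 2 * (2 * (2 * (2 * hanoi_count(3) + 1) + 1) + 1) + 1
= 2 * (2 * (2 * (2 * (2 * hanoi_count(2) + 1) + 1) + 1) + 1) + 1
= 2 * (2 * (2 * (2 * (2 * (2 * hanoi_count(1) + 1) + 1) + 1) + 1) + 1) + 1
Now compute bottom-up:
hanoi_count(1) = 1
hanoi_count(2) = 2 * 1 + 1 = 3
hanoi_count(3) = 2 * 3 + 1 = 7
hanoi_count(4) = 2 * 7 + 1 = 15
hanoi_count(5) = 2 * 15 + 1 = 31
hanoi_count(6) = 2 * 31 + 1 = 63
hanoi_count(7) = 2 * 63 + 1 = 127
= 127


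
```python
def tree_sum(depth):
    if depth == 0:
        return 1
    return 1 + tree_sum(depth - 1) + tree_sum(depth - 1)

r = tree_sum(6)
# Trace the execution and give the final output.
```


tree_sum(6)
= 1 + tree_sum(5) + tree_sum(5)
= 1 + 2 * tree_sum(5)
tree_sum(k) = 2^(k+1) - 1
tree_sum(0) = 1
tree_sum(1) = 3
tree_sum(2) = 7
tree_sum(3) = 15
tree_sum(4) = 31
tree_sum(6) = 2^7 - 1 = 127


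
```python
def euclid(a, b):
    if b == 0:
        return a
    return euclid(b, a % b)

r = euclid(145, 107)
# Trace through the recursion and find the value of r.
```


euclid(145, 107)
= euclid(107, 145 % 107) = euclid(107, 38)
= euclid(38, 107 % 38) = euclid(38, 31)
= euclid(31, 38 % 31) = euclid(31, 7)
= euclid(7, 31 % 7) = euclid(7, 3)
= euclid(3, 7 % 3) = euclid(3, 1)
= euclid(1, 3 % 1) = euclid(1, 0)
b == 0, return a = 1


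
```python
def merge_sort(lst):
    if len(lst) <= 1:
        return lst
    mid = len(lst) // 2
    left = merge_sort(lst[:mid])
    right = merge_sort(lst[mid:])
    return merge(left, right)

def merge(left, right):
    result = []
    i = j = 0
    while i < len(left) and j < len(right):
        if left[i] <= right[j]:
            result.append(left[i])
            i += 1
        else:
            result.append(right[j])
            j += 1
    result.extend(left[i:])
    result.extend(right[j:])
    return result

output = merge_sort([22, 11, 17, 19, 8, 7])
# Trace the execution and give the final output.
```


merge_sort([22, 11, 17, 19, 8, 7])
Split into [22, 11, 17] and [19, 8, 7]
Left sorted: [11, 17, 22]
Right sorted: [7, 8, 19]
Merge [11, 17, 22] and [7, 8, 19]
= [7, 8, 11, 17, 19, 22]


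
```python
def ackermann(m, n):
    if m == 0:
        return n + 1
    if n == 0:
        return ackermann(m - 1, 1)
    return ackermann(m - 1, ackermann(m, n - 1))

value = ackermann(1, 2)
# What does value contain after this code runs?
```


ackermann(1, 2)
= ackermann(0, ackermann(1, 1))
First compute ackermann(1, 1) = 3
= ackermann(0, 3)
= 4


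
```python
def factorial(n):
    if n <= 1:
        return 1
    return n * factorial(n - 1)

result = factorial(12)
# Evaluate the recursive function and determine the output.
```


factorial(12)
= 12 * factorial(11)
= 12 * 11 * factorial(10)
= 12 * 11 * 10 * factorial(9)
= 12 * 11 * 10 * 9 * factorial(8)
= 12 * 11 * 10 * 9 * 8 * factorial(7)
= 12 * 11 * 10 * 9 * 8 * 7 * factorial(6)
= 12 * 11 * 10 * 9 * 8 * 7 * 6 * factorial(5)
= 12 * 11 * 10 * 9 * 8 * 7 * 6 * 5 * factorial(4)
= 12 * 11 * 10 * 9 * 8 * 7 * 6 * 5 * 4 * factorial(3)
= 12 * 11 * 10 * 9 * 8 * 7 * 6 * 5 * 4 * 3 * factorial(2)
= 12 * 11 * 10 * 9 * 8 * 7 * 6 * 5 * 4 * 3 * 2 * factorial(1)
= 12 * 11 * 10 * 9 * 8 * 7 * 6 * 5 * 4 * 3 * 2 * 1
= 479001600


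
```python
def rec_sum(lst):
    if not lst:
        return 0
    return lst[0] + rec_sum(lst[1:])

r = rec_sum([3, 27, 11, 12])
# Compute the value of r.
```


rec_sum([3, 27, 11, 12])
= 3 + rec_sum([27, 11, 12])
= 3 + 27 + rec_sum([11, 12])
= 3 + 27 + 11 + rec_sum([12])
= 3 + 27 + 11 + 12 + rec_sum([])
= 3 + 27 + 11 + 12 + 0
= 53


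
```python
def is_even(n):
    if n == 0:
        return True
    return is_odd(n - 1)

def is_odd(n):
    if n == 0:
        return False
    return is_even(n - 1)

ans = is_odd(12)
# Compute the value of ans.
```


is_odd(12)
= is_even(11)
= is_odd(10)
= is_even(9)
= is_odd(8)
= is_even(7)
= is_odd(6)
= is_even(5)
= is_odd(4)
= is_even(3)
= is_odd(2)
= is_even(1)
= is_odd(0)
n == 0: return False
= False


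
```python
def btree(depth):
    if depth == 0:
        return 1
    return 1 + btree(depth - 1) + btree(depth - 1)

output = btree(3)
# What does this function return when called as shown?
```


btree(3)
= 1 + btree(2) + btree(2)
= 1 + 2 * btree(2)
btree(k) = 2^(k+1) - 1
btree(0) = 1
btree(1) = 3
btree(2) = 7
btree(3) = 15
btree(3) = 2^4 - 1 = 15


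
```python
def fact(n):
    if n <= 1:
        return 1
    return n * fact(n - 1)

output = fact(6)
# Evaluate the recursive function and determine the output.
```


fact(6)
= 6 * fact(5)
= 6 * 5 * fact(4)
= 6 * 5 * 4 * fact(3)
= 6 * 5 * 4 * 3 * fact(2)
= 6 * 5 * 4 * 3 * 2 * fact(1)
= 6 * 5 * 4 * 3 * 2 * 1
= 720


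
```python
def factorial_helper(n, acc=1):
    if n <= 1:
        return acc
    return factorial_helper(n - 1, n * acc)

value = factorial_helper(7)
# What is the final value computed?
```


factorial_helper(7, 1)
= factorial_helper(6, 7 * 1) = factorial_helper(6, 7)
= factorial_helper(5, 6 * 7) = factorial_helper(5, 42)
= factorial_helper(4, 5 * 42) = factorial_helper(4, 210)
= factorial_helper(3, 4 * 210) = factorial_helper(3, 840)
= factorial_helper(2, 3 * 840) = factorial_helper(2, 2520)
= factorial_helper(1, 2 * 2520) = factorial_helper(1, 5040)
n <= 1, return acc = 5040


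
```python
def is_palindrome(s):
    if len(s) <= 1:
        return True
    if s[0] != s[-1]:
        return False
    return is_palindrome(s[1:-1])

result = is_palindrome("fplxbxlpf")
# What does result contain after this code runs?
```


is_palindrome("fplxbxlpf")
"fplxbxlpf": s[0]='f' == s[-1]='f' -> is_palindrome("plxbxlp")
"plxbxlp": s[0]='p' == s[-1]='p' -> is_palindrome("lxbxl")
"lxbxl": s[0]='l' == s[-1]='l' -> is_palindrome("xbx")
"xbx": s[0]='x' == s[-1]='x' -> is_palindrome("b")
"b": len <= 1 -> True
= True


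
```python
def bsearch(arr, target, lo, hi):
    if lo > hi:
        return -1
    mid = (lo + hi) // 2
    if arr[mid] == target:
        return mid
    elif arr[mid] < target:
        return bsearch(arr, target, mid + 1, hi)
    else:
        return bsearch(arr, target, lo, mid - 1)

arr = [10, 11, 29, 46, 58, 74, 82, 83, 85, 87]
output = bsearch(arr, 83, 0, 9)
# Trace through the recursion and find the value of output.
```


bsearch(arr, 83, 0, 9)
lo=0, hi=9, mid=4, arr[mid]=58
58 < 83, search right half
lo=5, hi=9, mid=7, arr[mid]=83
arr[7] == 83, found at index 7
= 7


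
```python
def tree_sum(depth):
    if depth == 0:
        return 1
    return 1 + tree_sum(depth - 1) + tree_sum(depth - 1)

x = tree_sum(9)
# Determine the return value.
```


tree_sum(9)
= 1 + tree_sum(8) + tree_sum(8)
= 1 + 2 * tree_sum(8)
tree_sum(k) = 2^(k+1) - 1
tree_sum(0) = 1
tree_sum(1) = 3
tree_sum(2) = 7
tree_sum(3) = 15
tree_sum(4) = 31
tree_sum(9) = 2^10 - 1 = 1023


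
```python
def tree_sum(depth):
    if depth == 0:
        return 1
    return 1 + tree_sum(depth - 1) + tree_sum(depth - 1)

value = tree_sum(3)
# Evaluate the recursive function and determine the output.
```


tree_sum(3)
= 1 + tree_sum(2) + tree_sum(2)
= 1 + 2 * tree_sum(2)
tree_sum(k) = 2^(k+1) - 1
tree_sum(0) = 1
tree_sum(1) = 3
tree_sum(2) = 7
tree_sum(3) = 15
tree_sum(3) = 2^4 - 1 = 15


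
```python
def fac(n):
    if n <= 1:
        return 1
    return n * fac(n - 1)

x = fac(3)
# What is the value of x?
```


fac(3)
= 3 * fac(2)
= 3 * 2 * fac(1)
= 3 * 2 * 1
= 6


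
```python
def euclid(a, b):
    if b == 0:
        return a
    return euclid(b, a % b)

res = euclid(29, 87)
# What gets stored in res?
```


euclid(29, 87)
= euclid(87, 29 % 87) = euclid(87, 29)
= euclid(29, 87 % 29) = euclid(29, 0)
b == 0, return a = 29


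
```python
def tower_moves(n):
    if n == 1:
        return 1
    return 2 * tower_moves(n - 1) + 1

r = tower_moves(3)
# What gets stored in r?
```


tower_moves(3)
= 2 * tower_moves(2) + 1
= 2 * (2 * tower_moves(1) + 1) + 1
Now compute bottom-up:
tower_moves(1) = 1
tower_moves(2) = 2 * 1 + 1 = 3
tower_moves(3) = 2 * 3 + 1 = 7
= 7


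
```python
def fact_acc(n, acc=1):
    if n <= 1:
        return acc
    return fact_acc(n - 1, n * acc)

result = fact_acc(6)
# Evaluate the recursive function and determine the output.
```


fact_acc(6, 1)
= fact_acc(5, 6 * 1) = fact_acc(5, 6)
= fact_acc(4, 5 * 6) = fact_acc(4, 30)
= fact_acc(3, 4 * 30) = fact_acc(3, 120)
= fact_acc(2, 3 * 120) = fact_acc(2, 360)
= fact_acc(1, 2 * 360) = fact_acc(1, 720)
n <= 1, return acc = 720


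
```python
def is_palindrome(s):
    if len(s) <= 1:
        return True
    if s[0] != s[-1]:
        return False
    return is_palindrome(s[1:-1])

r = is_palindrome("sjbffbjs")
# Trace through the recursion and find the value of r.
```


is_palindrome("sjbffbjs")
"sjbffbjs": s[0]='s' == s[-1]='s' -> is_palindrome("jbffbj")
"jbffbj": s[0]='j' == s[-1]='j' -> is_palindrome("bffb")
"bffb": s[0]='b' == s[-1]='b' -> is_palindrome("ff")
"ff": s[0]='f' == s[-1]='f' -> is_palindrome("")
"": len <= 1 -> True
= True


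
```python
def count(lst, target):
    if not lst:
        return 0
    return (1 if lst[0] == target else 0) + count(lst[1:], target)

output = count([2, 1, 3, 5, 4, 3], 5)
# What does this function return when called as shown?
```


count([2, 1, 3, 5, 4, 3], 5)
lst[0]=2 != 5: 0 + count([1, 3, 5, 4, 3], 5)
lst[0]=1 != 5: 0 + count([3, 5, 4, 3], 5)
lst[0]=3 != 5: 0 + count([5, 4, 3], 5)
lst[0]=5 == 5: 1 + count([4, 3], 5)
lst[0]=4 != 5: 0 + count([3], 5)
lst[0]=3 != 5: 0 + count([], 5)
= 1


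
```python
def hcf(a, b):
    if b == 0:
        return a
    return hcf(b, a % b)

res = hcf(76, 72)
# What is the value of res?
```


hcf(76, 72)
= hcf(72, 76 % 72) = hcf(72, 4)
= hcf(4, 72 % 4) = hcf(4, 0)
b == 0, return a = 4


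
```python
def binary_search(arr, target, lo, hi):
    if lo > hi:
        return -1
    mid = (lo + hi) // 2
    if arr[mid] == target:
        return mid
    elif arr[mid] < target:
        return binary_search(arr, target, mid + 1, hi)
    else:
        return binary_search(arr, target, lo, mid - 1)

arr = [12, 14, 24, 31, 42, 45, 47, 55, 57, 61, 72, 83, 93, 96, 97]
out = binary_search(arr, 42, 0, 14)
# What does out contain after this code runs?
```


binary_search(arr, 42, 0, 14)
lo=0, hi=14, mid=7, arr[mid]=55
55 > 42, search left half
lo=0, hi=6, mid=3, arr[mid]=31
31 < 42, search right half
lo=4, hi=6, mid=5, arr[mid]=45
45 > 42, search left half
lo=4, hi=4, mid=4, arr[mid]=42
arr[4] == 42, found at index 4
= 4


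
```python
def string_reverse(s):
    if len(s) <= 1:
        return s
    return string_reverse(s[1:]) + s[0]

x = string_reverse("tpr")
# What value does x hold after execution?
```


string_reverse("tpr")
= string_reverse("pr") + "t"
= string_reverse("r") + "p" + "t"
= "r" + "p" + "t"
= "rpt"


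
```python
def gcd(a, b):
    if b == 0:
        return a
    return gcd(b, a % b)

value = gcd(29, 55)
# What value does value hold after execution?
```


gcd(29, 55)
= gcd(55, 29 % 55) = gcd(55, 29)
= gcd(29, 55 % 29) = gcd(29, 26)
= gcd(26, 29 % 26) = gcd(26, 3)
= gcd(3, 26 % 3) = gcd(3, 2)
= gcd(2, 3 % 2) = gcd(2, 1)
= gcd(1, 2 % 1) = gcd(1, 0)
b == 0, return a = 1


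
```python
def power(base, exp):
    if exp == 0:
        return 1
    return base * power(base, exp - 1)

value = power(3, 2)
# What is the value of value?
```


power(3, 2)
= 3 * power(3, 1)
= 3 * 3 * power(3, 0)
= 3 * 3 * 1
= 9


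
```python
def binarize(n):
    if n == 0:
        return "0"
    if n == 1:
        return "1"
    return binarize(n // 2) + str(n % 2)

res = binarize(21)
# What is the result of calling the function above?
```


binarize(21)
= binarize(10) + "1"
= binarize(5) + "0" + "1"
= binarize(2) + "1" + "0" + "1"
= binarize(1) + "0" + "1" + "0" + "1"
= "1" + "0" + "1" + "0" + "1"
= "10101"


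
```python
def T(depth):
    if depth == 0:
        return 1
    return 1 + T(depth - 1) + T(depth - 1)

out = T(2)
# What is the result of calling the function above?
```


T(2)
= 1 + T(1) + T(1)
= 1 + 2 * T(1)
T(k) = 2^(k+1) - 1
T(0) = 1
T(1) = 3
T(2) = 7
T(2) = 2^3 - 1 = 7


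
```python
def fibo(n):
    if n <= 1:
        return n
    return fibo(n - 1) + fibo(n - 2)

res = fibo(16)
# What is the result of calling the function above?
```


fibo(16)
= fibo(15) + fibo(14)
= (fibo(14) + fibo(13)) + fibo(14)
Computing bottom-up: fibo(0)=0, fibo(1)=1, fibo(2)=1, fibo(3)=2, fibo(4)=3, fibo(5)=5, fibo(6)=8, fibo(7)=13, fibo(8)=21, fibo(9)=34, fibo(10)=55, fibo(11)=89, fibo(12)=144, fibo(13)=233, fibo(14)=377, fibo(15)=610, fibo(16)=987
= 987


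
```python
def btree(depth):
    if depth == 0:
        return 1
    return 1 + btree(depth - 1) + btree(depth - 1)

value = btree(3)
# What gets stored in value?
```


btree(3)
= 1 + btree(2) + btree(2)
= 1 + 2 * btree(2)
btree(k) = 2^(k+1) - 1
btree(0) = 1
btree(1) = 3
btree(2) = 7
btree(3) = 15
btree(3) = 2^4 - 1 = 15


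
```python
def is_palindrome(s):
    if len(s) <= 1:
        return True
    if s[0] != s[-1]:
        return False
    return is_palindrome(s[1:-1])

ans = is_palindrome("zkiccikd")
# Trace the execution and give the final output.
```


is_palindrome("zkiccikd")
"zkiccikd": s[0]='z' != s[-1]='d' -> False
= False


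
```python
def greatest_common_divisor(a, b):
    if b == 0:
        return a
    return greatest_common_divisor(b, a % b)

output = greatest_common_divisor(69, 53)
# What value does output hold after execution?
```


greatest_common_divisor(69, 53)
= greatest_common_divisor(53, 69 % 53) = greatest_common_divisor(53, 16)
= greatest_common_divisor(16, 53 % 16) = greatest_common_divisor(16, 5)
= greatest_common_divisor(5, 16 % 5) = greatest_common_divisor(5, 1)
= greatest_common_divisor(1, 5 % 1) = greatest_common_divisor(1, 0)
b == 0, return a = 1


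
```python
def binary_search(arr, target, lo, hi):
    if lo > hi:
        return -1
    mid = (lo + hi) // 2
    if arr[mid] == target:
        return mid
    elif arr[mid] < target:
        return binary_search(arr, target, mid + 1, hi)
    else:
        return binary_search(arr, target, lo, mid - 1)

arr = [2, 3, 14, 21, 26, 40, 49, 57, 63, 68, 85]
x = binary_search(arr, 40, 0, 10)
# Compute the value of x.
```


binary_search(arr, 40, 0, 10)
lo=0, hi=10, mid=5, arr[mid]=40
arr[5] == 40, found at index 5
= 5


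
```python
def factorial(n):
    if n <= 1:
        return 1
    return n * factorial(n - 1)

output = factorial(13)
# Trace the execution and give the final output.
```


factorial(13)
= 13 * factorial(12)
= 13 * 12 * factorial(11)
= 13 * 12 * 11 * factorial(10)
= 13 * 12 * 11 * 10 * factorial(9)
= 13 * 12 * 11 * 10 * 9 * factorial(8)
= 13 * 12 * 11 * 10 * 9 * 8 * factorial(7)
= 13 * 12 * 11 * 10 * 9 * 8 * 7 * factorial(6)
= 13 * 12 * 11 * 10 * 9 * 8 * 7 * 6 * factorial(5)
= 13 * 12 * 11 * 10 * 9 * 8 * 7 * 6 * 5 * factorial(4)
= 13 * 12 * 11 * 10 * 9 * 8 * 7 * 6 * 5 * 4 * factorial(3)
= 13 * 12 * 11 * 10 * 9 * 8 * 7 * 6 * 5 * 4 * 3 * factorial(2)
= 13 * 12 * 11 * 10 * 9 * 8 * 7 * 6 * 5 * 4 * 3 * 2 * factorial(1)
= 13 * 12 * 11 * 10 * 9 * 8 * 7 * 6 * 5 * 4 * 3 * 2 * 1
= 6227020800


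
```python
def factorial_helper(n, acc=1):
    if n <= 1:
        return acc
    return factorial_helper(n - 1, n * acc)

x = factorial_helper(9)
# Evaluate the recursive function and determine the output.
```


factorial_helper(9, 1)
= factorial_helper(8, 9 * 1) = factorial_helper(8, 9)
= factorial_helper(7, 8 * 9) = factorial_helper(7, 72)
= factorial_helper(6, 7 * 72) = factorial_helper(6, 504)
= factorial_helper(5, 6 * 504) = factorial_helper(5, 3024)
= factorial_helper(4, 5 * 3024) = factorial_helper(4, 15120)
= factorial_helper(3, 4 * 15120) = factorial_helper(3, 60480)
= factorial_helper(2, 3 * 60480) = factorial_helper(2, 181440)
= factorial_helper(1, 2 * 181440) = factorial_helper(1, 362880)
n <= 1, return acc = 362880


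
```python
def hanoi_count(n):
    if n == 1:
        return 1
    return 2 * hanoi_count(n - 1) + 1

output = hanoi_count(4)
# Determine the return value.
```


hanoi_count(4)
= 2 * hanoi_count(3) + 1
= 2 * (2 * hanoi_count(2) + 1) + 1
= 2 * (2 * (2 * hanoi_count(1) + 1) + 1) + 1
Now compute bottom-up:
hanoi_count(1) = 1
hanoi_count(2) = 2 * 1 + 1 = 3
hanoi_count(3) = 2 * 3 + 1 = 7
hanoi_count(4) = 2 * 7 + 1 = 15
= 15


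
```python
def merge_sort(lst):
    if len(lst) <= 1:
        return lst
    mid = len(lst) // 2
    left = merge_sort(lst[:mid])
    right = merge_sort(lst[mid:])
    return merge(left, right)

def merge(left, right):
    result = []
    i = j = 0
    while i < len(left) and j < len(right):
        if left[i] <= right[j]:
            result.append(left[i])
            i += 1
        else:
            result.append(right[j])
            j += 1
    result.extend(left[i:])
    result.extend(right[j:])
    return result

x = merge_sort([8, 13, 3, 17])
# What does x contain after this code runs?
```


merge_sort([8, 13, 3, 17])
Split into [8, 13] and [3, 17]
Left sorted: [8, 13]
Right sorted: [3, 17]
Merge [8, 13] and [3, 17]
= [3, 8, 13, 17]


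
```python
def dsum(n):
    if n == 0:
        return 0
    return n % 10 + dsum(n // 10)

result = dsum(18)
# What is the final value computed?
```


dsum(18)
= 8 + dsum(1)
= 8 + 1 + dsum(0)
= 8 + 1 + 0
= 9


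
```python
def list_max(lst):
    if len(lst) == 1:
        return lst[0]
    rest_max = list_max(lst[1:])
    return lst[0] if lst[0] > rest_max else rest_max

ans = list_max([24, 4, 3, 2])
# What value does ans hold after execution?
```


list_max([24, 4, 3, 2])
= compare 24 with list_max([4, 3, 2])
= compare 4 with list_max([3, 2])
= compare 3 with list_max([2])
Base: list_max([2]) = 2
compare 3 with 2: max = 3
compare 4 with 3: max = 4
compare 24 with 4: max = 24
= 24


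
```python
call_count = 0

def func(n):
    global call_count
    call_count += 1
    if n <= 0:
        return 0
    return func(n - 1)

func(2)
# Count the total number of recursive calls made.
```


func(2) calls func(1) calls ... calls func(0)
Total calls: 2 + 1 (for base case) = 3


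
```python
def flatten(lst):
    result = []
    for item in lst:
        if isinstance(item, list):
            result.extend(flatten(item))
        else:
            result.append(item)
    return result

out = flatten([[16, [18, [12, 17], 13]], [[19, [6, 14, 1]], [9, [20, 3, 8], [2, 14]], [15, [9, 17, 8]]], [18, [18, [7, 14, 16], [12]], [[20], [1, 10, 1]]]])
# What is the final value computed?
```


flatten([[16, [18, [12, 17], 13]], [[19, [6, 14, 1]], [9, [20, 3, 8], [2, 14]], [15, [9, 17, 8]]], [18, [18, [7, 14, 16], [12]], [[20], [1, 10, 1]]]])
Processing each element:
  [16, [18, [12, 17], 13]] is a list -> flatten recursively -> [16, 18, 12, 17, 13]
  [[19, [6, 14, 1]], [9, [20, 3, 8], [2, 14]], [15, [9, 17, 8]]] is a list -> flatten recursively -> [19, 6, 14, 1, 9, 20, 3, 8, 2, 14, 15, 9, 17, 8]
  [18, [18, [7, 14, 16], [12]], [[20], [1, 10, 1]]] is a list -> flatten recursively -> [18, 18, 7, 14, 16, 12, 20, 1, 10, 1]
= [16, 18, 12, 17, 13, 19, 6, 14, 1, 9, 20, 3, 8, 2, 14, 15, 9, 17, 8, 18, 18, 7, 14, 16, 12, 20, 1, 10, 1]


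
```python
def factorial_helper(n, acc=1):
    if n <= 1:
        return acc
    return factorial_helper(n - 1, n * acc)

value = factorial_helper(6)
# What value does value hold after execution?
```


factorial_helper(6, 1)
= factorial_helper(5, 6 * 1) = factorial_helper(5, 6)
= factorial_helper(4, 5 * 6) = factorial_helper(4, 30)
= factorial_helper(3, 4 * 30) = factorial_helper(3, 120)
= factorial_helper(2, 3 * 120) = factorial_helper(2, 360)
= factorial_helper(1, 2 * 360) = factorial_helper(1, 720)
n <= 1, return acc = 720


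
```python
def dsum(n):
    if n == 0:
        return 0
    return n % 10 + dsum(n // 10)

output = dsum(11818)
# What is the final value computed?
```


dsum(11818)
= 8 + dsum(1181)
= 8 + 1 + dsum(118)
= 8 + 1 + 8 + dsum(11)
= 8 + 1 + 8 + 1 + dsum(1)
= 8 + 1 + 8 + 1 + 1 + dsum(0)
= 8 + 1 + 8 + 1 + 1 + 0
= 19


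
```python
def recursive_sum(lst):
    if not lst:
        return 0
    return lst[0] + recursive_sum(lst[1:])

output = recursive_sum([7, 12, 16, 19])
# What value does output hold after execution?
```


recursive_sum([7, 12, 16, 19])
= 7 + recursive_sum([12, 16, 19])
= 7 + 12 + recursive_sum([16, 19])
= 7 + 12 + 16 + recursive_sum([19])
= 7 + 12 + 16 + 19 + recursive_sum([])
= 7 + 12 + 16 + 19 + 0
= 54


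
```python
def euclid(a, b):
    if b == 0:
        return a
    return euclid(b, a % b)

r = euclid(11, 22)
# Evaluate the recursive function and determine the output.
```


euclid(11, 22)
= euclid(22, 11 % 22) = euclid(22, 11)
= euclid(11, 22 % 11) = euclid(11, 0)
b == 0, return a = 11


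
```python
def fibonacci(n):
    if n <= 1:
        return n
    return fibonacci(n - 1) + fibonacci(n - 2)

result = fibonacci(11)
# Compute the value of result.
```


fibonacci(11)
= fibonacci(10) + fibonacci(9)
= (fibonacci(9) + fibonacci(8)) + fibonacci(9)
Computing bottom-up: fibonacci(0)=0, fibonacci(1)=1, fibonacci(2)=1, fibonacci(3)=2, fibonacci(4)=3, fibonacci(5)=5, fibonacci(6)=8, fibonacci(7)=13, fibonacci(8)=21, fibonacci(9)=34, fibonacci(10)=55, fibonacci(11)=89
= 89


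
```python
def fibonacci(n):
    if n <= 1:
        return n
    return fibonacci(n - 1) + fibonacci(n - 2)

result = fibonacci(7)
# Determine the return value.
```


fibonacci(7)
= fibonacci(6) + fibonacci(5)
= (fibonacci(5) + fibonacci(4)) + fibonacci(5)
Computing bottom-up: fibonacci(0)=0, fibonacci(1)=1, fibonacci(2)=1, fibonacci(3)=2, fibonacci(4)=3, fibonacci(5)=5, fibonacci(6)=8, fibonacci(7)=13
= 13


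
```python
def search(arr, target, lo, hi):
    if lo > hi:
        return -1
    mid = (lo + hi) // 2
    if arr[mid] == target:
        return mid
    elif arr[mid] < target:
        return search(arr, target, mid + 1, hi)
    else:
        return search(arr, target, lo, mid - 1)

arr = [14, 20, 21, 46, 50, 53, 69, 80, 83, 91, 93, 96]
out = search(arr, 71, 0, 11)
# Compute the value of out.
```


search(arr, 71, 0, 11)
lo=0, hi=11, mid=5, arr[mid]=53
53 < 71, search right half
lo=6, hi=11, mid=8, arr[mid]=83
83 > 71, search left half
lo=6, hi=7, mid=6, arr[mid]=69
69 < 71, search right half
lo=7, hi=7, mid=7, arr[mid]=80
80 > 71, search left half
lo > hi, target not found, return -1
= -1


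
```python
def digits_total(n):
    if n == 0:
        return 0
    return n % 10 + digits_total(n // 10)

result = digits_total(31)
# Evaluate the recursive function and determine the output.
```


digits_total(31)
= 1 + digits_total(3)
= 1 + 3 + digits_total(0)
= 1 + 3 + 0
= 4


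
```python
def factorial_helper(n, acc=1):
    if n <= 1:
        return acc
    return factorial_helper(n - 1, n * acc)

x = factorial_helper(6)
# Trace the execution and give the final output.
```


factorial_helper(6, 1)
= factorial_helper(5, 6 * 1) = factorial_helper(5, 6)
= factorial_helper(4, 5 * 6) = factorial_helper(4, 30)
= factorial_helper(3, 4 * 30) = factorial_helper(3, 120)
= factorial_helper(2, 3 * 120) = factorial_helper(2, 360)
= factorial_helper(1, 2 * 360) = factorial_helper(1, 720)
n <= 1, return acc = 720


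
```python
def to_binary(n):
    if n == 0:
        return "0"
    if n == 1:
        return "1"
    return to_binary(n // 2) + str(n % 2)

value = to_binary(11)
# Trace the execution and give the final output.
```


to_binary(11)
= to_binary(5) + "1"
= to_binary(2) + "1" + "1"
= to_binary(1) + "0" + "1" + "1"
= "1" + "0" + "1" + "1"
= "1011"


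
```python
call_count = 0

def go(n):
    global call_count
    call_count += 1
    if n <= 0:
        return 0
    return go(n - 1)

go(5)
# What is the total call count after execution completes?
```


go(5) calls go(4) calls ... calls go(0)
Total calls: 5 + 1 (for base case) = 6


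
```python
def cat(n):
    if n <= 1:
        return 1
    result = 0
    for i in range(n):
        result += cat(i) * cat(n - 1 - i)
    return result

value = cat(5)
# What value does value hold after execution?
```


cat(5)
= sum of cat(i) * cat(5-1-i) for i in 0..4
First compute sub-values bottom-up:
  cat(0) = 1, cat(1) = 1
  cat(2) = 1*1 + 1*1 = 2
  cat(3) = 1*2 + 1*1 + 2*1 = 5
  cat(4) = 1*5 + 1*2 + 2*1 + 5*1 = 14
Now cat(5):
  cat(0)*cat(4) = 1*14 = 14
  cat(1)*cat(3) = 1*5 = 5
  cat(2)*cat(2) = 2*2 = 4
  cat(3)*cat(1) = 5*1 = 5
  cat(4)*cat(0) = 14*1 = 14
= 14 + 5 + 4 + 5 + 14
= 42


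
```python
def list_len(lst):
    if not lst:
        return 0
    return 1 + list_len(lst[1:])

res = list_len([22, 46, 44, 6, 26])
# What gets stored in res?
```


list_len([22, 46, 44, 6, 26])
= 1 + list_len([46, 44, 6, 26])
= 1 + 1 + list_len([44, 6, 26])
= 1 + 1 + 1 + list_len([6, 26])
= 1 + 1 + 1 + 1 + list_len([26])
= 1 + 1 + 1 + 1 + 1 + list_len([])
= 1 + 1 + 1 + 1 + 1 + 0
= 5


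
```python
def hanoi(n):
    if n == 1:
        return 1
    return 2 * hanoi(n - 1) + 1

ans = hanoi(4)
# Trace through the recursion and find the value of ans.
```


hanoi(4)
= 2 * hanoi(3) + 1
= 2 * (2 * hanoi(2) + 1) + 1
= 2 * (2 * (2 * hanoi(1) + 1) + 1) + 1
Now compute bottom-up:
hanoi(1) = 1
hanoi(2) = 2 * 1 + 1 = 3
hanoi(3) = 2 * 3 + 1 = 7
hanoi(4) = 2 * 7 + 1 = 15
= 15


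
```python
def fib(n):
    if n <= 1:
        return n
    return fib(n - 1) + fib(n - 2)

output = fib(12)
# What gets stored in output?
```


fib(12)
= fib(11) + fib(10)
= (fib(10) + fib(9)) + fib(10)
Computing bottom-up: fib(0)=0, fib(1)=1, fib(2)=1, fib(3)=2, fib(4)=3, fib(5)=5, fib(6)=8, fib(7)=13, fib(8)=21, fib(9)=34, fib(10)=55, fib(11)=89, fib(12)=144
= 144


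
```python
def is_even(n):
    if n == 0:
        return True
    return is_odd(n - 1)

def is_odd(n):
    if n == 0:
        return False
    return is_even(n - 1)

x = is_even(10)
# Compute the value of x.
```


is_even(10)
= is_odd(9)
= is_even(8)
= is_odd(7)
= is_even(6)
= is_odd(5)
= is_even(4)
= is_odd(3)
= is_even(2)
= is_odd(1)
= is_even(0)
n == 0: return True
= True


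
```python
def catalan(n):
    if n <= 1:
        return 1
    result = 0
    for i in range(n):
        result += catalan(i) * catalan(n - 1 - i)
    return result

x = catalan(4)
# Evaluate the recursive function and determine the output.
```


catalan(4)
= sum of catalan(i) * catalan(4-1-i) for i in 0..3
First compute sub-values bottom-up:
  catalan(0) = 1, catalan(1) = 1
  catalan(2) = 1*1 + 1*1 = 2
  catalan(3) = 1*2 + 1*1 + 2*1 = 5
Now catalan(4):
  catalan(0)*catalan(3) = 1*5 = 5
  catalan(1)*catalan(2) = 1*2 = 2
  catalan(2)*catalan(1) = 2*1 = 2
  catalan(3)*catalan(0) = 5*1 = 5
= 5 + 2 + 2 + 5
= 14


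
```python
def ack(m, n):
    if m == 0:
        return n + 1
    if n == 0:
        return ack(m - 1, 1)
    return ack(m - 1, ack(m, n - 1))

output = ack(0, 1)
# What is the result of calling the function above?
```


ack(0, 1)
m == 0: return 1 + 1 = 2
= 2


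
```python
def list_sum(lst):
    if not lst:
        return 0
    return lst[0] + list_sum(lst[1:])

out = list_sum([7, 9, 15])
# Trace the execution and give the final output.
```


list_sum([7, 9, 15])
= 7 + list_sum([9, 15])
= 7 + 9 + list_sum([15])
= 7 + 9 + 15 + list_sum([])
= 7 + 9 + 15 + 0
= 31


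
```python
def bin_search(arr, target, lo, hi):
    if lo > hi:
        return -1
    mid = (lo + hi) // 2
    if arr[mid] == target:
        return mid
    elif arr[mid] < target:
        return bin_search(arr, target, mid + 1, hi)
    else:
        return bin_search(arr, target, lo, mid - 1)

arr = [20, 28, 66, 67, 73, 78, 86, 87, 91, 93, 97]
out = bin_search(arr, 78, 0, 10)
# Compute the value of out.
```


bin_search(arr, 78, 0, 10)
lo=0, hi=10, mid=5, arr[mid]=78
arr[5] == 78, found at index 5
= 5


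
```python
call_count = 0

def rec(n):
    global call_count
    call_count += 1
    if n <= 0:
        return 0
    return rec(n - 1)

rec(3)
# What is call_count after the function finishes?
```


rec(3) calls rec(2) calls ... calls rec(0)
Total calls: 3 + 1 (for base case) = 4


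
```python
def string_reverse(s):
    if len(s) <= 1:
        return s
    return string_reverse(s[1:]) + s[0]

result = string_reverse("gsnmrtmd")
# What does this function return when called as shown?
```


string_reverse("gsnmrtmd")
= string_reverse("snmrtmd") + "g"
= string_reverse("nmrtmd") + "s" + "g"
= string_reverse("mrtmd") + "n" + "s" + "g"
= string_reverse("rtmd") + "m" + "n" + "s" + "g"
= string_reverse("tmd") + "r" + "m" + "n" + "s" + "g"
= string_reverse("md") + "t" + "r" + "m" + "n" + "s" + "g"
= string_reverse("d") + "m" + "t" + "r" + "m" + "n" + "s" + "g"
= "d" + "m" + "t" + "r" + "m" + "n" + "s" + "g"
= "dmtrmnsg"


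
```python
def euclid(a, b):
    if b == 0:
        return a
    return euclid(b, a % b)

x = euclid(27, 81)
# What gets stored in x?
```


euclid(27, 81)
= euclid(81, 27 % 81) = euclid(81, 27)
= euclid(27, 81 % 27) = euclid(27, 0)
b == 0, return a = 27


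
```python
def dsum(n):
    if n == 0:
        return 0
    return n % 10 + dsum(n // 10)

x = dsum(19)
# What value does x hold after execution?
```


dsum(19)
= 9 + dsum(1)
= 9 + 1 + dsum(0)
= 9 + 1 + 0
= 10


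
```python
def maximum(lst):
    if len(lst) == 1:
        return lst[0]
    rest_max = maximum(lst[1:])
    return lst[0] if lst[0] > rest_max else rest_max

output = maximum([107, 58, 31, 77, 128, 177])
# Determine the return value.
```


maximum([107, 58, 31, 77, 128, 177])
= compare 107 with maximum([58, 31, 77, 128, 177])
= compare 58 with maximum([31, 77, 128, 177])
= compare 31 with maximum([77, 128, 177])
= compare 77 with maximum([128, 177])
= compare 128 with maximum([177])
Base: maximum([177]) = 177
compare 128 with 177: max = 177
compare 77 with 177: max = 177
compare 31 with 177: max = 177
compare 58 with 177: max = 177
compare 107 with 177: max = 177
= 177


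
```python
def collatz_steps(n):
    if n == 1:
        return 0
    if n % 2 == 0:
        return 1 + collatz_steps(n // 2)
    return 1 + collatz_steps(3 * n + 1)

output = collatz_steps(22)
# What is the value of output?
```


collatz_steps(22)
22 is even -> collatz_steps(11)
11 is odd -> 3*11+1 = 34 -> collatz_steps(34)
34 is even -> collatz_steps(17)
17 is odd -> 3*17+1 = 52 -> collatz_steps(52)
52 is even -> collatz_steps(26)
26 is even -> collatz_steps(13)
13 is odd -> 3*13+1 = 40 -> collatz_steps(40)
40 is even -> collatz_steps(20)
20 is even -> collatz_steps(10)
10 is even -> collatz_steps(5)
5 is odd -> 3*5+1 = 16 -> collatz_steps(16)
16 is even -> collatz_steps(8)
8 is even -> collatz_steps(4)
4 is even -> collatz_steps(2)
2 is even -> collatz_steps(1)
Reached 1 after 15 steps
= 15


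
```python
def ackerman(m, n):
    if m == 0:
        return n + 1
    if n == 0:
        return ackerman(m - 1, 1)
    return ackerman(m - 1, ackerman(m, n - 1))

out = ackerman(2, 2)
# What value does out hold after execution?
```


ackerman(2, 2)
= ackerman(1, ackerman(2, 1))
First compute ackerman(2, 1) = 5
= ackerman(1, 5)
= 7


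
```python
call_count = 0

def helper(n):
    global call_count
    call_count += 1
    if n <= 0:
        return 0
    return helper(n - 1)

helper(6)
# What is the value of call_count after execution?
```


helper(6) calls helper(5) calls ... calls helper(0)
Total calls: 6 + 1 (for base case) = 7


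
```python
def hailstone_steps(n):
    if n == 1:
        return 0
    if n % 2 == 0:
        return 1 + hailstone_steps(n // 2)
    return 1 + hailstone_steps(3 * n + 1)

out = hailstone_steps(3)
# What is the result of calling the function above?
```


hailstone_steps(3)
3 is odd -> 3*3+1 = 10 -> hailstone_steps(10)
10 is even -> hailstone_steps(5)
5 is odd -> 3*5+1 = 16 -> hailstone_steps(16)
16 is even -> hailstone_steps(8)
8 is even -> hailstone_steps(4)
4 is even -> hailstone_steps(2)
2 is even -> hailstone_steps(1)
Reached 1 after 7 steps
= 7


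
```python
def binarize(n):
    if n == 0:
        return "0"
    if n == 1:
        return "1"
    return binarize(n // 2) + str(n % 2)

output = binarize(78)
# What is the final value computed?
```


binarize(78)
= binarize(39) + "0"
= binarize(19) + "1" + "0"
= binarize(9) + "1" + "1" + "0"
= binarize(4) + "1" + "1" + "1" + "0"
= binarize(2) + "0" + "1" + "1" + "1" + "0"
= binarize(1) + "0" + "0" + "1" + "1" + "1" + "0"
= "1" + "0" + "0" + "1" + "1" + "1" + "0"
= "1001110"
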